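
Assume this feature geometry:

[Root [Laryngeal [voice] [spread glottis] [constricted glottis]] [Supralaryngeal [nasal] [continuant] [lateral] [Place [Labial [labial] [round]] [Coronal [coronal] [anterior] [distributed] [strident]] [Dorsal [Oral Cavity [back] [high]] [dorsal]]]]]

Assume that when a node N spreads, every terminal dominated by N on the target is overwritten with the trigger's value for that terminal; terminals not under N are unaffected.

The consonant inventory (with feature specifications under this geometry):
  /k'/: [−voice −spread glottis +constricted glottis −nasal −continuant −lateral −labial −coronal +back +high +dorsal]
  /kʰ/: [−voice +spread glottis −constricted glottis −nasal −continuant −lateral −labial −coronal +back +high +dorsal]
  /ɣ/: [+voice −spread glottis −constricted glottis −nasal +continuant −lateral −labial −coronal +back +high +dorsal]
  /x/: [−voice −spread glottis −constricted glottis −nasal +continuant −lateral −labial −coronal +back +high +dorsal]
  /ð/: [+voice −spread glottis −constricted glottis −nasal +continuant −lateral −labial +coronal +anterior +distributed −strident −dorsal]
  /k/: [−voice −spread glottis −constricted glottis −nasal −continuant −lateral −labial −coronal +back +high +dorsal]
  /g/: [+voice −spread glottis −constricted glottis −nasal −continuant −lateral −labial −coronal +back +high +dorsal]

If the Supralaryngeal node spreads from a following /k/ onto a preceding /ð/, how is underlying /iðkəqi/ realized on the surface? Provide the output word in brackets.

The Supralaryngeal node dominates the terminals [nasal], [continuant], [lateral], [labial], [round], [coronal], [anterior], [distributed], [strident], [back], [high], [dorsal].
Spreading Supralaryngeal from /k/ onto /ð/ replaces those values with /k/'s: [−nasal], [−continuant], [−lateral], [−labial], [−coronal], [+back], [+high], [+dorsal]. Features outside Supralaryngeal ([voice], [spread glottis], [constricted glottis]) stay as in /ð/.
The resulting bundle matches /g/ in the inventory; substituting it for /ð/ gives [igkəqi].

[igkəqi]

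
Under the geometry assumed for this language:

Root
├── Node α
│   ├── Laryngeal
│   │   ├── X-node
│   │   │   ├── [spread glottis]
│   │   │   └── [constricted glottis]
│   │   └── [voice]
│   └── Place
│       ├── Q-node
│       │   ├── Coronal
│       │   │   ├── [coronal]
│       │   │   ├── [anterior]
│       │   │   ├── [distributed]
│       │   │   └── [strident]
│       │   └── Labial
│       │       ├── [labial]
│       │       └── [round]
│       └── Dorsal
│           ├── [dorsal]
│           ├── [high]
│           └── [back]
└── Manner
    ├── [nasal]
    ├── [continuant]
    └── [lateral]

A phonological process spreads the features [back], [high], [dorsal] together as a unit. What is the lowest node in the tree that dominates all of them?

[back]: Root / Node α / Place / Dorsal / [back].
[high]: Root / Node α / Place / Dorsal / [high].
[dorsal]: Root / Node α / Place / Dorsal / [dorsal].
Dorsal is the lowest common ancestor — every listed feature sits under it, and no single subconstituent of Dorsal covers them all.

Dorsal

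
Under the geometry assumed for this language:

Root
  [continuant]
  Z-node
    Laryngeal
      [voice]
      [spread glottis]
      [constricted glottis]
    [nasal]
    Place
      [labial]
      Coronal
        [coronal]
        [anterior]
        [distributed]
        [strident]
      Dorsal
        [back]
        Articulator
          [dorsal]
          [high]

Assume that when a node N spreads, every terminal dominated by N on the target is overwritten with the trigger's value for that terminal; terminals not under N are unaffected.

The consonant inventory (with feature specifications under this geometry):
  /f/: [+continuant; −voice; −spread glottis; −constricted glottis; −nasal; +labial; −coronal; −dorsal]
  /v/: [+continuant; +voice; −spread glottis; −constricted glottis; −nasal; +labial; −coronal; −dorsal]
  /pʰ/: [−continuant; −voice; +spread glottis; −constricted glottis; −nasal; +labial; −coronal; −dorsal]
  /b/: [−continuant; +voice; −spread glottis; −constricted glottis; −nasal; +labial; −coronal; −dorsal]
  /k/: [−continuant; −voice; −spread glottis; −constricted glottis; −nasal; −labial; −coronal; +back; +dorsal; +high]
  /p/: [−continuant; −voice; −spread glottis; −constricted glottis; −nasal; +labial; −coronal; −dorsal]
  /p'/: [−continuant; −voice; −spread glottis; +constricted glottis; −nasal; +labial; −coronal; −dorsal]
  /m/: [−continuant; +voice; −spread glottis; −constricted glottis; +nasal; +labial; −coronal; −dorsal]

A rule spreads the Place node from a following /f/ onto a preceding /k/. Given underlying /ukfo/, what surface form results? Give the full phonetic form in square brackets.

The Place node dominates the terminals [labial], [coronal], [anterior], [distributed], [strident], [back], [dorsal], [high].
After delinking /k/'s Place and linking /f/'s, the affected terminals become [+labial], [−coronal], [−dorsal]; [continuant], [voice], [spread glottis], … (outside Place) are retained from /k/.
Among the inventory, only /p/ has exactly this specification, giving the surface form [upfo].

[upfo]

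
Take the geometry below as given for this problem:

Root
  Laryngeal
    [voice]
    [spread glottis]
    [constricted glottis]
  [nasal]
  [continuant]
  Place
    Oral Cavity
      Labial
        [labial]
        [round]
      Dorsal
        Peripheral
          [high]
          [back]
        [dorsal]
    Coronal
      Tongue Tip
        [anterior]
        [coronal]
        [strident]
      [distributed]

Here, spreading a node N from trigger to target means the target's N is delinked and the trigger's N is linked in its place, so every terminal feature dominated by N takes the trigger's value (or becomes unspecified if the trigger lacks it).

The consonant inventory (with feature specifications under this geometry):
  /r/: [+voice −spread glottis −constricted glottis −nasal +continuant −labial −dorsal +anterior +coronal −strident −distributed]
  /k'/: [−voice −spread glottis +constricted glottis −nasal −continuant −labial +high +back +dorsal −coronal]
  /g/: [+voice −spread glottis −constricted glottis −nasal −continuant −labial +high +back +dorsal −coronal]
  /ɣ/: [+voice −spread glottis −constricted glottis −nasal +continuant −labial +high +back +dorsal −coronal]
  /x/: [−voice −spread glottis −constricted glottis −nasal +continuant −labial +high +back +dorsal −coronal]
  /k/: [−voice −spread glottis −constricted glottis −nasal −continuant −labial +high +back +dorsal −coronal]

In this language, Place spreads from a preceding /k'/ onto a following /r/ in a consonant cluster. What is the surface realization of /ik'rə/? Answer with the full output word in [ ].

Place immediately or transitively dominates [labial], [round], [high], [back], [dorsal], [anterior], [coronal], [strident], [distributed].
After delinking /r/'s Place and linking /k'/'s, the affected terminals become [−labial], [+high], [+back], [+dorsal], [−coronal]; [voice], [spread glottis], [constricted glottis], … (outside Place) are retained from /r/.
The resulting bundle matches /ɣ/ in the inventory; substituting it for /r/ gives [ik'ɣə].

[ik'ɣə]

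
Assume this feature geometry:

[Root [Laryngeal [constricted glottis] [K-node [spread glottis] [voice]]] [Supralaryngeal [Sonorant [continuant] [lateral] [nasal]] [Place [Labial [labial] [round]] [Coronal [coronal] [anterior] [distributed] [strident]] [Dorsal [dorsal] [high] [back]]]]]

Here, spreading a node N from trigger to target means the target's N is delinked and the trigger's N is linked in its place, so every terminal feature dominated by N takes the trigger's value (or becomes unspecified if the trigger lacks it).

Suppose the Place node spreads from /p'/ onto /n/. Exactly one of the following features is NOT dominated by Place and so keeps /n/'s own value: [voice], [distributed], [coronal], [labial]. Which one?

The terminals dominated by Place are [labial], [round], [coronal], [anterior], [distributed], [strident], [dorsal], [high], [back].
Spreading Place replaces [coronal], [distributed], [labial] with the trigger's values, since each sits inside the Place constituent.
[voice] is not within the Place subtree (it hangs from K-node), so /n/'s [voice] value survives.

[voice]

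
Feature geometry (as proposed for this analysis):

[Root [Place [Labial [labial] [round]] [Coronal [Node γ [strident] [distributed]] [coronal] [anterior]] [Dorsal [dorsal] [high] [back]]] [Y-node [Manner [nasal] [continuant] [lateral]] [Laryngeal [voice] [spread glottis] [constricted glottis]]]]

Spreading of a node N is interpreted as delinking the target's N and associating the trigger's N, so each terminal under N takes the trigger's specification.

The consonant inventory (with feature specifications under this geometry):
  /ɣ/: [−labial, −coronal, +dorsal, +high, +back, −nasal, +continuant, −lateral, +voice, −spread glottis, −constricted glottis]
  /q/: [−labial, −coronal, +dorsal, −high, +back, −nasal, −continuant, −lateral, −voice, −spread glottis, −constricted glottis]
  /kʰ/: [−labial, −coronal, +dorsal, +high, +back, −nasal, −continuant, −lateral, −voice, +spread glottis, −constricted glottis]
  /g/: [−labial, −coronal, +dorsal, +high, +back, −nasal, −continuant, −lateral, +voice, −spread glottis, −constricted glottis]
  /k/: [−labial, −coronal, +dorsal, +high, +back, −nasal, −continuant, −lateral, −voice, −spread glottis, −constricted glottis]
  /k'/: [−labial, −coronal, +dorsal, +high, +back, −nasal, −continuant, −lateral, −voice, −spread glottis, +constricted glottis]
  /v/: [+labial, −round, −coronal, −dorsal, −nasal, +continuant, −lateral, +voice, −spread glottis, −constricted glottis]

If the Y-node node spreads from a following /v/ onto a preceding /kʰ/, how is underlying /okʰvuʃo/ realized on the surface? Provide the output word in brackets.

[oɣvuʃo]

Y-node immediately or transitively dominates [nasal], [continuant], [lateral], [voice], [spread glottis], [constricted glottis].
The target acquires /v/'s values for everything under Y-node — [−nasal], [+continuant], [−lateral], [+voice], [−spread glottis], [−constricted glottis] — while keeping its own [labial], [coronal], [dorsal], ….
The resulting bundle matches /ɣ/ in the inventory; substituting it for /kʰ/ gives [oɣvuʃo].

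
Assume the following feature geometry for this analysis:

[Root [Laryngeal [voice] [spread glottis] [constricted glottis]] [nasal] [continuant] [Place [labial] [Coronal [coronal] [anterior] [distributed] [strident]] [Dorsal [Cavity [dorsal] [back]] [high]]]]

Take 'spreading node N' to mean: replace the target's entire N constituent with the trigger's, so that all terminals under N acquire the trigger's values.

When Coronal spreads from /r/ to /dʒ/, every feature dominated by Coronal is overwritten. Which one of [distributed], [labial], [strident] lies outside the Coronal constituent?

Coronal dominates exactly [coronal], [anterior], [distributed], [strident].
Of the listed options, [distributed], [strident] are among these and would be overwritten by spreading Coronal.
[labial] attaches under Place, not under Coronal, so /dʒ/ retains its own value for [labial].

[labial]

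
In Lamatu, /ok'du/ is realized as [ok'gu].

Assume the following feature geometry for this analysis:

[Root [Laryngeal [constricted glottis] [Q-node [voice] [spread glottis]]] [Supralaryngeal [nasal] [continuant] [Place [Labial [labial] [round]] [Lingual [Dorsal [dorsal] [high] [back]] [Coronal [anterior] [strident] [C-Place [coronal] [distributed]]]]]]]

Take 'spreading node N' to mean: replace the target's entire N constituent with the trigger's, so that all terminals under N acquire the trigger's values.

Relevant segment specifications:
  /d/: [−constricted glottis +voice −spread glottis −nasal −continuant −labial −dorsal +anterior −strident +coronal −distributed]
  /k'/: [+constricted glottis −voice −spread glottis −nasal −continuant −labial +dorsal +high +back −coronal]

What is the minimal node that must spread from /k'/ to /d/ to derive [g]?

The alternation /d/ → [g] changes [coronal], [anterior], [distributed], [strident], [dorsal], [high], [back] and nothing else.
These terminals are all dominated by Lingual, and no proper subconstituent of Lingual covers them all; Lingual is their lowest common ancestor.
Spreading Lingual from /k'/ overwrites each of those terminals with /k'/'s values, yielding exactly [g].
Features on which the two segments disagree outside Lingual, such as [voice], [constricted glottis], are unchanged — nothing dominating them spread, and Lingual is the minimal sufficient constituent.

Lingual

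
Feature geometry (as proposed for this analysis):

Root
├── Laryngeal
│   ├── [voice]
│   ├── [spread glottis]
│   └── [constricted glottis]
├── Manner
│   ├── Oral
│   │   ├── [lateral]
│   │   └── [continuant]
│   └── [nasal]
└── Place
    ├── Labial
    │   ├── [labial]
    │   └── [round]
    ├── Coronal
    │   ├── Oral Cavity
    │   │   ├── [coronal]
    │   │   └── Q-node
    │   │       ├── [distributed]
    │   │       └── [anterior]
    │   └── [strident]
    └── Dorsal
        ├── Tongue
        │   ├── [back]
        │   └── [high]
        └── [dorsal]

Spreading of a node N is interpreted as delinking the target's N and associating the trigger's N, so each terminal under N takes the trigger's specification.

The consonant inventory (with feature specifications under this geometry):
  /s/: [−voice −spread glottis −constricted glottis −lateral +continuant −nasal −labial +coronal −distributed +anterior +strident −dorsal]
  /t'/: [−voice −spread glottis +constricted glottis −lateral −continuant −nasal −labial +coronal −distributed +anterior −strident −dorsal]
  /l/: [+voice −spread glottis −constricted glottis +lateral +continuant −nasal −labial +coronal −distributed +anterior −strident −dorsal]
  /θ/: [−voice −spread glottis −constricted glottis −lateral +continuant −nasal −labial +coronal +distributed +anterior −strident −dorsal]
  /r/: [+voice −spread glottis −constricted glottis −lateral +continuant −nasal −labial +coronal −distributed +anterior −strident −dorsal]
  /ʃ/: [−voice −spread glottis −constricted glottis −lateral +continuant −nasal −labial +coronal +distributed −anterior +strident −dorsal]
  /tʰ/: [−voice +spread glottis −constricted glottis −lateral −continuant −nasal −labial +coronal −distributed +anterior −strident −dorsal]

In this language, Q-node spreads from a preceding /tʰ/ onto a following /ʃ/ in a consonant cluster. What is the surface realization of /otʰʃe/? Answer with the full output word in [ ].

[otʰse]

Q-node immediately or transitively dominates [distributed], [anterior].
Spreading Q-node from /tʰ/ onto /ʃ/ replaces those values with /tʰ/'s: [−distributed], [+anterior]. Features outside Q-node ([voice], [spread glottis], [constricted glottis], …) stay as in /ʃ/.
This feature bundle is that of [s], so /otʰʃe/ surfaces as [otʰse].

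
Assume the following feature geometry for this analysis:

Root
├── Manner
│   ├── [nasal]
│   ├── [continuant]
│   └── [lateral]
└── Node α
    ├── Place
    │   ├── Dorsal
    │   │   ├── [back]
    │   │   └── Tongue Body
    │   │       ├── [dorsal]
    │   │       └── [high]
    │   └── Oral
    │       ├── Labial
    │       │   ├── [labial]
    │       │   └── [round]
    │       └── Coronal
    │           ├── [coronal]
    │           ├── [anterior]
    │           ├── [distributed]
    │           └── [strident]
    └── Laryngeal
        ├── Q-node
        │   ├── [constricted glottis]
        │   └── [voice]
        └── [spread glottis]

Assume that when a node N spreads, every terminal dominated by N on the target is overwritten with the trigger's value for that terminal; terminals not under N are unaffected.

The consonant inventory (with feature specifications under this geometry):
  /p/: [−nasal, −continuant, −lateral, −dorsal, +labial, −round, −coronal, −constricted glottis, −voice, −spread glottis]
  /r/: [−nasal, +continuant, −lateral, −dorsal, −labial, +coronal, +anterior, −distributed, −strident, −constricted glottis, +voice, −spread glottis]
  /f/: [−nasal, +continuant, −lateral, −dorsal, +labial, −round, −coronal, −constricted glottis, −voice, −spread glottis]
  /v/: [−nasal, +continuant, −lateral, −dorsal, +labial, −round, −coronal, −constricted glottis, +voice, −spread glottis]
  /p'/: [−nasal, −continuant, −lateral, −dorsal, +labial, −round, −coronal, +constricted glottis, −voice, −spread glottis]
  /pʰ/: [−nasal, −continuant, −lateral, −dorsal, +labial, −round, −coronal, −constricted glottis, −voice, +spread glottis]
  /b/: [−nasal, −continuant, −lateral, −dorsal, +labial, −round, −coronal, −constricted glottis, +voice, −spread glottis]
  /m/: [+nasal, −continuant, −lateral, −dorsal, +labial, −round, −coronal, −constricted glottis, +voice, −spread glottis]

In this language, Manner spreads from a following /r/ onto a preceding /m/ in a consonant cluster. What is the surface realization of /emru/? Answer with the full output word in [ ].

Terminals under Manner in this geometry: [nasal], [continuant], [lateral].
Spreading Manner from /r/ onto /m/ replaces those values with /r/'s: [−nasal], [+continuant], [−lateral]. Features outside Manner ([dorsal], [labial], [round], …) stay as in /m/.
Among the inventory, only /v/ has exactly this specification, giving the surface form [evru].

[evru]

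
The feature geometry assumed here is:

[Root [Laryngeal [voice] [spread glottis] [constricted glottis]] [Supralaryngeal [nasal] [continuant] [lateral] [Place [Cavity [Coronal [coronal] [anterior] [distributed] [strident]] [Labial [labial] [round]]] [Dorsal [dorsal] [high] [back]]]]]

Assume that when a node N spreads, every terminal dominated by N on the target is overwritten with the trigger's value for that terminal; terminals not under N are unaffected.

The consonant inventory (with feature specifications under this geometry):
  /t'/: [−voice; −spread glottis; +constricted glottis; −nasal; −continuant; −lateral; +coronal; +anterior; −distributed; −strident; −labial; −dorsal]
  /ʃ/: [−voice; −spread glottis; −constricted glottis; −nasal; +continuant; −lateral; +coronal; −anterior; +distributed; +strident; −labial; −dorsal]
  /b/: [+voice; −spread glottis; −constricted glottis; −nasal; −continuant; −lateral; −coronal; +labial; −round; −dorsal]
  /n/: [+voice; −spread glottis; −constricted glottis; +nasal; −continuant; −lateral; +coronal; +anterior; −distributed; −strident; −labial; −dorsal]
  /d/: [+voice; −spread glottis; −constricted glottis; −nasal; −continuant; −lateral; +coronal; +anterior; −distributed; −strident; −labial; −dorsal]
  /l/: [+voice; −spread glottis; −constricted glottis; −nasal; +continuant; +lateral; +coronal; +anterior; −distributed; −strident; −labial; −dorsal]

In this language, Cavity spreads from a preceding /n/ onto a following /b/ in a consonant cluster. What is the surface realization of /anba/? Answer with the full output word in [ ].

[anda]

Cavity immediately or transitively dominates [coronal], [anterior], [distributed], [strident], [labial], [round].
After delinking /b/'s Cavity and linking /n/'s, the affected terminals become [+coronal], [+anterior], [−distributed], [−strident], [−labial]; [voice], [spread glottis], [constricted glottis], … (outside Cavity) are retained from /b/.
This feature bundle is that of [d], so /anba/ surfaces as [anda].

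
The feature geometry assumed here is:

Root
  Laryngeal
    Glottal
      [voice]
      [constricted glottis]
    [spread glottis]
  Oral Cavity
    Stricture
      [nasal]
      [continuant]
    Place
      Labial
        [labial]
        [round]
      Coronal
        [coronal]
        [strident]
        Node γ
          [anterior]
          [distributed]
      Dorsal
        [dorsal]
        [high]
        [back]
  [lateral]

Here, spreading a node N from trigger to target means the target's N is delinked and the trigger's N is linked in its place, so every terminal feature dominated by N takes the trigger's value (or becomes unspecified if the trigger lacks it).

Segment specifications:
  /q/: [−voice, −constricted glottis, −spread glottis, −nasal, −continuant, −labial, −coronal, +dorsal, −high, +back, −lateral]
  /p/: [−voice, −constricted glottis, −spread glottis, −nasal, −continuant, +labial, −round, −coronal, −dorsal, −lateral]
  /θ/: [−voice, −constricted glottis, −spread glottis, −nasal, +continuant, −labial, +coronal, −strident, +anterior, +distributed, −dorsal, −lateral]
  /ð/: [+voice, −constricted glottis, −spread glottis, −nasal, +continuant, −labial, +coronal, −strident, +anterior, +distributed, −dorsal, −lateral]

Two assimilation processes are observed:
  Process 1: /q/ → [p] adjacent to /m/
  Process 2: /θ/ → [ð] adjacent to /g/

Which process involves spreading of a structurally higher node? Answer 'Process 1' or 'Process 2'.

Process 1

Process 1: the features that change are [labial], [round], [dorsal], [high], [back]; the minimal node is Place (depth 2).
In Process 2, [voice] changes, so the minimal spreading node is [voice] at depth 3.
Depth 2 < depth 3; Process 1 involves the structurally higher constituent Place.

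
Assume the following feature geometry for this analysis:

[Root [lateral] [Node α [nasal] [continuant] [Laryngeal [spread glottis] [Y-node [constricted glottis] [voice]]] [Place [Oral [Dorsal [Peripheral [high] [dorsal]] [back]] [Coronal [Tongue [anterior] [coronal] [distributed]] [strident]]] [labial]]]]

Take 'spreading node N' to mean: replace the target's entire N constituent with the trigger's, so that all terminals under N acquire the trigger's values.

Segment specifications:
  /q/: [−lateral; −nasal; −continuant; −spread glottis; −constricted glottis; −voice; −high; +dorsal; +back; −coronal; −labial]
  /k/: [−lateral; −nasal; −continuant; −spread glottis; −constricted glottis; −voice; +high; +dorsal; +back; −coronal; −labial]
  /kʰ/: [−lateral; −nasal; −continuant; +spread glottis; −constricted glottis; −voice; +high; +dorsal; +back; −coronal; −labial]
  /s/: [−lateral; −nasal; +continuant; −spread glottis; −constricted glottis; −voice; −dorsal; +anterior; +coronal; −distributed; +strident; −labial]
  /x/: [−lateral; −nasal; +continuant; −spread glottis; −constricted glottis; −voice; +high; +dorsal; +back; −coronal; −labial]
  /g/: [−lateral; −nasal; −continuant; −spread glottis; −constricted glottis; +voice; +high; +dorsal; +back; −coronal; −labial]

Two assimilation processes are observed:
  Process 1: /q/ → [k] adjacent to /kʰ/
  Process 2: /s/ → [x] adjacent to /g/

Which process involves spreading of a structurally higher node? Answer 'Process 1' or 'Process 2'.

Process 2

Process 1 alters [high]; the lowest dominating node is [high] (depth 6 from Root).
Process 2 alters [coronal], [anterior], [distributed], [strident], [dorsal], [high], [back]; the lowest common ancestor is Oral (depth 3 from Root).
Oral (depth 3) sits above [high] (depth 6), making Process 2 the one with the higher spreading node.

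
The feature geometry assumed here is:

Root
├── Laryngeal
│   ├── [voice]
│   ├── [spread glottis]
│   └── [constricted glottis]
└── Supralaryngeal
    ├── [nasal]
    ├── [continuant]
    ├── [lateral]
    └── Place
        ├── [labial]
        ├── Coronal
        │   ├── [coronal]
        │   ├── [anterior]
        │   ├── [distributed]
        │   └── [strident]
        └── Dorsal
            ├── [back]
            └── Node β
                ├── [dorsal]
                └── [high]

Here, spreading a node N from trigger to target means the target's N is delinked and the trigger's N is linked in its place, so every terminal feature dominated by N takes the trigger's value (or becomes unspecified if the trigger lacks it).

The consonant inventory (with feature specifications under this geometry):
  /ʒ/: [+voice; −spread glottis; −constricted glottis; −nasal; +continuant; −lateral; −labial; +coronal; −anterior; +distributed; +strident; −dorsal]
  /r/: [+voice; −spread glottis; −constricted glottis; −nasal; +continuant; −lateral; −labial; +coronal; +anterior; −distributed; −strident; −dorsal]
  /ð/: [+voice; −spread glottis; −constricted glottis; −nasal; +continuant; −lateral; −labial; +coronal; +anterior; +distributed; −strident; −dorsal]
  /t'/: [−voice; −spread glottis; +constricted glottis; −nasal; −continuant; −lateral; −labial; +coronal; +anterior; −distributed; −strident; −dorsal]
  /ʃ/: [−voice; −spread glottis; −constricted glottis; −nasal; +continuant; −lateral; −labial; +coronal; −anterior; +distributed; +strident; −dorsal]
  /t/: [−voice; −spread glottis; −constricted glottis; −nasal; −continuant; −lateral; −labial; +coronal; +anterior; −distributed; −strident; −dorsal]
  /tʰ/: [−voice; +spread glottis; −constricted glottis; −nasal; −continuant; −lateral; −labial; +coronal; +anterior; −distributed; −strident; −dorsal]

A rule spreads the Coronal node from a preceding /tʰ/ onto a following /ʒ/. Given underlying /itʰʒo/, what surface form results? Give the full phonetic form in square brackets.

[itʰro]

Terminals under Coronal in this geometry: [coronal], [anterior], [distributed], [strident].
Spreading Coronal from /tʰ/ onto /ʒ/ replaces those values with /tʰ/'s: [+coronal], [+anterior], [−distributed], [−strident]. Features outside Coronal ([voice], [spread glottis], [constricted glottis], …) stay as in /ʒ/.
Among the inventory, only /r/ has exactly this specification, giving the surface form [itʰro].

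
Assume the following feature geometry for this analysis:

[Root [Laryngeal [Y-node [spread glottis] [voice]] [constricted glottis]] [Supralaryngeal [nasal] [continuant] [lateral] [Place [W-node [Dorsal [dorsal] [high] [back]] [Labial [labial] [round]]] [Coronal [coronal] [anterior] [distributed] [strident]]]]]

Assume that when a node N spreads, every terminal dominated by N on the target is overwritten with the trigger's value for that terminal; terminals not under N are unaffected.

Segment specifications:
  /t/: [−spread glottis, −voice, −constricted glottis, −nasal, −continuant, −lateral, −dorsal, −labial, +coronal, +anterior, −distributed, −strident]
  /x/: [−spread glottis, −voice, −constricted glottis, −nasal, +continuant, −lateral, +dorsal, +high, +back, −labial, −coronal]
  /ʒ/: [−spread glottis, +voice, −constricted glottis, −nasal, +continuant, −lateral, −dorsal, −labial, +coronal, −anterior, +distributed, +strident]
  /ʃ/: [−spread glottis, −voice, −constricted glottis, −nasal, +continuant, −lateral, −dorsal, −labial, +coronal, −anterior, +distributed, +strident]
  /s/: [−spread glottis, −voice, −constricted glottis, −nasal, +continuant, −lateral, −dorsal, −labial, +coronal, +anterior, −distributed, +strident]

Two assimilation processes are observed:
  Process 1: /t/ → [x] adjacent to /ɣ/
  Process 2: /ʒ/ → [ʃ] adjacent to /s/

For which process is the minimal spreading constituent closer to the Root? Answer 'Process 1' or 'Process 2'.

Process 1 alters [continuant], [coronal], [anterior], [distributed], [strident], [dorsal], [high], [back]; the lowest common ancestor is Supralaryngeal (depth 1 from Root).
Process 2 alters [voice]; the lowest dominating node is [voice] (depth 3 from Root).
Depth 1 < depth 3; Process 1 involves the structurally higher constituent Supralaryngeal.

Process 1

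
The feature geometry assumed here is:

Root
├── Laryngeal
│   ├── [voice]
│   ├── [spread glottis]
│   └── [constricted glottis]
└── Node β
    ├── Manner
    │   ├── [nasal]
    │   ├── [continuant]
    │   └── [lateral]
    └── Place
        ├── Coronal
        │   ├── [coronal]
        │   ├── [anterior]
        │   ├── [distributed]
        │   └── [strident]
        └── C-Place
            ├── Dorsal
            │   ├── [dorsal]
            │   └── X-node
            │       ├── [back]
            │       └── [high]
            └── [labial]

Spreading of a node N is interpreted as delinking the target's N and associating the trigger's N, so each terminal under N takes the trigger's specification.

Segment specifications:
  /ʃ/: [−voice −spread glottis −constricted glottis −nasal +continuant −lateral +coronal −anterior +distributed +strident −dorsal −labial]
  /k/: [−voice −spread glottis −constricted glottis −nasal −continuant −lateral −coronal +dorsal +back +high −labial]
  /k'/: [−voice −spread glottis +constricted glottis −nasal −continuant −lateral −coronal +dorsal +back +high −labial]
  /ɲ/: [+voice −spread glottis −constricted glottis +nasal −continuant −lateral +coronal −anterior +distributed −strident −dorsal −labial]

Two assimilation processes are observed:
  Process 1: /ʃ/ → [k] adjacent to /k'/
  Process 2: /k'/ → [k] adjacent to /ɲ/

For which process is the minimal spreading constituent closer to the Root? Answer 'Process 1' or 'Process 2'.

Process 1

In Process 1, [continuant], [coronal], [anterior], [distributed], [strident], [dorsal], [high], [back] change, so the minimal spreading node is Node β at depth 1.
In Process 2, [constricted glottis] changes, so the minimal spreading node is [constricted glottis] at depth 2.
Node β is closer to Root than [constricted glottis], so Process 1 spreads the higher node.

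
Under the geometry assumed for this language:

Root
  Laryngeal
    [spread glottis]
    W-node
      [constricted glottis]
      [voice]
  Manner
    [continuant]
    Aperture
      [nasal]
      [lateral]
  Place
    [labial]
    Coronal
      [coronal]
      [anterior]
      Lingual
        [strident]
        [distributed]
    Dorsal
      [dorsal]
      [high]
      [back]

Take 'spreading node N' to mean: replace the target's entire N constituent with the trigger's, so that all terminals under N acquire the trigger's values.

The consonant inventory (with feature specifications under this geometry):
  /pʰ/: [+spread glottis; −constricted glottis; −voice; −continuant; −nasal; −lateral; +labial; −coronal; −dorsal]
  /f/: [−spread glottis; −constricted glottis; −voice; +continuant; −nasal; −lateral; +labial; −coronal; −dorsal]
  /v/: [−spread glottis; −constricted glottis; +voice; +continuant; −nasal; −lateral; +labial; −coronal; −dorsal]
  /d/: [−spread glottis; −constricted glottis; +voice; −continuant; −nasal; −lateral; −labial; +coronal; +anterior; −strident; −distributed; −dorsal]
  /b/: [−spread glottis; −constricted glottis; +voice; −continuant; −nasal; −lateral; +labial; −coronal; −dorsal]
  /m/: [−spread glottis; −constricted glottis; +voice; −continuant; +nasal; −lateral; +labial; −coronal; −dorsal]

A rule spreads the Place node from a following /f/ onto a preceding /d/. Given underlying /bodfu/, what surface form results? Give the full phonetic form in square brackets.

[bobfu]

Terminals under Place in this geometry: [labial], [coronal], [anterior], [strident], [distributed], [dorsal], [high], [back].
After delinking /d/'s Place and linking /f/'s, the affected terminals become [+labial], [−coronal], [−dorsal]; [spread glottis], [constricted glottis], [voice], … (outside Place) are retained from /d/.
The resulting bundle matches /b/ in the inventory; substituting it for /d/ gives [bobfu].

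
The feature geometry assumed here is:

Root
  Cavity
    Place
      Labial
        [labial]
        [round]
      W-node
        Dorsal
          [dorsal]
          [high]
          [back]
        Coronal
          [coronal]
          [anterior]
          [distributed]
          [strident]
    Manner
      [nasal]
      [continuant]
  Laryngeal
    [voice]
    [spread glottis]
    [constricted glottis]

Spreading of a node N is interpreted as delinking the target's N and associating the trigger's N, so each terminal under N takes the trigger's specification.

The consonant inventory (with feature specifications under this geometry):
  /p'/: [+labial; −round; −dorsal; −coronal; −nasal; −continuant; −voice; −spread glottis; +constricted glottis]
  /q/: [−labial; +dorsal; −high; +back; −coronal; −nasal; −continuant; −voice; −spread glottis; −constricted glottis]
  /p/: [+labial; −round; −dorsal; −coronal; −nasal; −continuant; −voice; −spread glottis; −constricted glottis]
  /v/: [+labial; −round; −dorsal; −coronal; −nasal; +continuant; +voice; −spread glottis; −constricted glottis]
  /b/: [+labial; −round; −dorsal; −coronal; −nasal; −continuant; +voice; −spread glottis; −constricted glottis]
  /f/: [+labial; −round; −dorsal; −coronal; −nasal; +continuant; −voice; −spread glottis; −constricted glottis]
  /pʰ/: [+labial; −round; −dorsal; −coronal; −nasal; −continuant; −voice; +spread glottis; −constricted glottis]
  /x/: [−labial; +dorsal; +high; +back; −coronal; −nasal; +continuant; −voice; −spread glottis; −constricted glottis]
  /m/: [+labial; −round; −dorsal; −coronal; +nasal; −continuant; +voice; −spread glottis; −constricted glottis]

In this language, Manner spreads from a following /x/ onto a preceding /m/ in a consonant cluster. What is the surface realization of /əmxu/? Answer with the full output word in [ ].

The Manner node dominates the terminals [nasal], [continuant].
After delinking /m/'s Manner and linking /x/'s, the affected terminals become [−nasal], [+continuant]; [labial], [round], [dorsal], … (outside Manner) are retained from /m/.
Among the inventory, only /v/ has exactly this specification, giving the surface form [əvxu].

[əvxu]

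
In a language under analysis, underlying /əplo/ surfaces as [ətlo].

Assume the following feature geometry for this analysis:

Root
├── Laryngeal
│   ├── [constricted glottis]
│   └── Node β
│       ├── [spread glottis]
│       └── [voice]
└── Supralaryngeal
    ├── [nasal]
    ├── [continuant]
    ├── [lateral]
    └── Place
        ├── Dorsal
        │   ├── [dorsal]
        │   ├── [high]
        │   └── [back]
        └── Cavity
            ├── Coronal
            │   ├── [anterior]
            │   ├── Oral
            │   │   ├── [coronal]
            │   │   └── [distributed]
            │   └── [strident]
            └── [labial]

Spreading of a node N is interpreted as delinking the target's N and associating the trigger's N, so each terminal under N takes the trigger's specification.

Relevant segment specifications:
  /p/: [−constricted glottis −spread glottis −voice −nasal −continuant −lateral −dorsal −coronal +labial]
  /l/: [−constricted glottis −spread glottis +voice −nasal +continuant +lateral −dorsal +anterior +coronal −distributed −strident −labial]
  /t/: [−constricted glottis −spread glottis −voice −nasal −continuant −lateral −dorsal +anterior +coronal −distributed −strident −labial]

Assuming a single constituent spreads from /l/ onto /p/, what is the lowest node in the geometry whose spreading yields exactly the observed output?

Cavity

Comparing /p/ with its surface form [t], the features that change are [labial], [coronal], [anterior], [distributed], [strident].
In this geometry the lowest node dominating all of them is Cavity: every daughter of Cavity dominates only a proper subset, so no lower node suffices.
Spreading Cavity from /l/ overwrites each of those terminals with /l/'s values, yielding exactly [t].
[continuant], [lateral] stay as in /p/ although /l/ differs there, so no node dominating them spread; among the remaining candidates Cavity is the lowest that derives the output.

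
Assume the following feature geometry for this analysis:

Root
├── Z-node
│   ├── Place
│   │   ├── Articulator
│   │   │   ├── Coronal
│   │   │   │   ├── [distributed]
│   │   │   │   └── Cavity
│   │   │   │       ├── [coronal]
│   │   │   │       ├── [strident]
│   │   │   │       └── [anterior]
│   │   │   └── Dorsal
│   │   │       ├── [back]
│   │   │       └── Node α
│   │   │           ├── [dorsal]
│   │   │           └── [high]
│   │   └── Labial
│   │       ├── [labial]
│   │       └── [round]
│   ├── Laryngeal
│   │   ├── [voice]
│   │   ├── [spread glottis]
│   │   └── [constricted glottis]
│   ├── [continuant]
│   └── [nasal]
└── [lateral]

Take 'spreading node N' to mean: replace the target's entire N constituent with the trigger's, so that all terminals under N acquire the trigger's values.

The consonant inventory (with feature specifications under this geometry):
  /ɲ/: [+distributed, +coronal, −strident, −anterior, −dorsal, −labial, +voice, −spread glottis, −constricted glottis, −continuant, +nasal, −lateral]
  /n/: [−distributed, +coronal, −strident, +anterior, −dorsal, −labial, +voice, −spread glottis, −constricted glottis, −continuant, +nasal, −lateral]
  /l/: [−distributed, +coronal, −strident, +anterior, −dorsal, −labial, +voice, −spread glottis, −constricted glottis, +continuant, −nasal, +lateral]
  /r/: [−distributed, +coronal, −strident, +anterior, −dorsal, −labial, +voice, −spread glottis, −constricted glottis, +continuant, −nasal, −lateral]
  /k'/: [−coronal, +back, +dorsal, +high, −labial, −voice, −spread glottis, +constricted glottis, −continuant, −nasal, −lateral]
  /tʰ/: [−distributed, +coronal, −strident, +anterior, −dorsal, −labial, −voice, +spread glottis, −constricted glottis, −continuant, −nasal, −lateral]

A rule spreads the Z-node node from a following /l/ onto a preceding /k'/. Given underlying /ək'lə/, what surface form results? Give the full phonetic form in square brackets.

[ərlə]

The Z-node node dominates the terminals [distributed], [coronal], [strident], [anterior], [back], [dorsal], [high], [labial], [round], [voice], [spread glottis], [constricted glottis], [continuant], [nasal].
The target acquires /l/'s values for everything under Z-node — [−distributed], [+coronal], [−strident], [+anterior], [−dorsal], [−labial], [+voice], [−spread glottis], [−constricted glottis], [+continuant], [−nasal] — while keeping its own [lateral].
The resulting bundle matches /r/ in the inventory; substituting it for /k'/ gives [ərlə].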